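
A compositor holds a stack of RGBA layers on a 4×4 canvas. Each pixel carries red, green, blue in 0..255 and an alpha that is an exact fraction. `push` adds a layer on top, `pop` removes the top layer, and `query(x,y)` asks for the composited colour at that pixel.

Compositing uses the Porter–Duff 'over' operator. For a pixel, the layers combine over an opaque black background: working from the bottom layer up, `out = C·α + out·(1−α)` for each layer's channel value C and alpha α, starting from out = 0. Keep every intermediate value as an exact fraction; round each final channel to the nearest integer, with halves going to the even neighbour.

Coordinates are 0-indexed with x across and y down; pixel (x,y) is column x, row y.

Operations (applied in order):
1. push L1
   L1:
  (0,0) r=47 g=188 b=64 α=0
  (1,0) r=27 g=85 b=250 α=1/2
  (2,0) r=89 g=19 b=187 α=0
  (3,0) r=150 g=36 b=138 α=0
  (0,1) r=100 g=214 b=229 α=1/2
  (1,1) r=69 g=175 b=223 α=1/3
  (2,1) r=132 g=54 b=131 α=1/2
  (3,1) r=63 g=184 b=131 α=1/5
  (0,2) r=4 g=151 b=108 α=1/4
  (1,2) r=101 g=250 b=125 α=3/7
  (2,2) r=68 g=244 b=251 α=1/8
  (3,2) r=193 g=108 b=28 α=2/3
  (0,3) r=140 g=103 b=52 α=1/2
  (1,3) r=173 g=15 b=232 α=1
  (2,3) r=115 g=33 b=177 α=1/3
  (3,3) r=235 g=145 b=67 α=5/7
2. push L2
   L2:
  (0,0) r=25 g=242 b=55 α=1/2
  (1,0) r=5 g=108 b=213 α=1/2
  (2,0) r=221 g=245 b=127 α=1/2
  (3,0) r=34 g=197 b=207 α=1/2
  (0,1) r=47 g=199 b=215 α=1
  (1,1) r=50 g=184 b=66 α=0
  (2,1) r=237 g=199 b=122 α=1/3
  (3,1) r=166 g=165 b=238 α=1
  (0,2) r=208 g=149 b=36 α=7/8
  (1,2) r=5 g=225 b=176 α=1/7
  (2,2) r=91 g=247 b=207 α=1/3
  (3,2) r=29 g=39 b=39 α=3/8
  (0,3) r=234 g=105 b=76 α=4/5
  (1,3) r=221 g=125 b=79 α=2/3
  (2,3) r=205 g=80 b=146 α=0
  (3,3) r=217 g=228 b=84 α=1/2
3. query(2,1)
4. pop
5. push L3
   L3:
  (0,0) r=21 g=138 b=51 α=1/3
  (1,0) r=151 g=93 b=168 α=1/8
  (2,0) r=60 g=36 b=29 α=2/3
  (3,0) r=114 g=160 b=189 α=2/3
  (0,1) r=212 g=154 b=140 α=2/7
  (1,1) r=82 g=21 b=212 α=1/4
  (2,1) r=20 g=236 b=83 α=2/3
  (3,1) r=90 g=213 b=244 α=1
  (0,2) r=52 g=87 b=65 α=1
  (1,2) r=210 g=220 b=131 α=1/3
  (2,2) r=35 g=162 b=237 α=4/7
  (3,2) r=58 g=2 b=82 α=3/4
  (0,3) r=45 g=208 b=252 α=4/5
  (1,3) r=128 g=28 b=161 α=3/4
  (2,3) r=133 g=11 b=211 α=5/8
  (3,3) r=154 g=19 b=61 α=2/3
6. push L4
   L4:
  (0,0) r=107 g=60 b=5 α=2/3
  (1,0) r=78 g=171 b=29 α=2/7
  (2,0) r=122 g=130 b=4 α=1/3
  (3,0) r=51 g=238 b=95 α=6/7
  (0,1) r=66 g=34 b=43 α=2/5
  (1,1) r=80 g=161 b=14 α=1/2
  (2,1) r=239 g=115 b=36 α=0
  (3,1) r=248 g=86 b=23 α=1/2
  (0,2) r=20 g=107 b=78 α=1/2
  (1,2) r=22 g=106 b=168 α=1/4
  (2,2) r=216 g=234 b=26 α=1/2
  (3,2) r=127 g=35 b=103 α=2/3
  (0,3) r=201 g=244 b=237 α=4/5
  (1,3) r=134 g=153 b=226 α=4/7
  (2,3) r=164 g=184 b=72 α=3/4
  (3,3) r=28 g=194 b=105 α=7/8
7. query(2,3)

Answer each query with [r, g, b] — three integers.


query (2,1) [L1,L2] — begin 0,0,0
L1 α=1/2: [66, 27, 131/2]
L2 α=1/3: [123, 253/3, 253/3]
= [123, 84, 84]

(2,3) stack=L1,L3,L4; from [0,0,0]:
after L1 α=1/3: [115/3, 11, 59]
after L3 α=5/8: [195/2, 11, 154]
after L4 α=3/4: [1179/8, 563/4, 185/2]
rounded: [147, 141, 92]


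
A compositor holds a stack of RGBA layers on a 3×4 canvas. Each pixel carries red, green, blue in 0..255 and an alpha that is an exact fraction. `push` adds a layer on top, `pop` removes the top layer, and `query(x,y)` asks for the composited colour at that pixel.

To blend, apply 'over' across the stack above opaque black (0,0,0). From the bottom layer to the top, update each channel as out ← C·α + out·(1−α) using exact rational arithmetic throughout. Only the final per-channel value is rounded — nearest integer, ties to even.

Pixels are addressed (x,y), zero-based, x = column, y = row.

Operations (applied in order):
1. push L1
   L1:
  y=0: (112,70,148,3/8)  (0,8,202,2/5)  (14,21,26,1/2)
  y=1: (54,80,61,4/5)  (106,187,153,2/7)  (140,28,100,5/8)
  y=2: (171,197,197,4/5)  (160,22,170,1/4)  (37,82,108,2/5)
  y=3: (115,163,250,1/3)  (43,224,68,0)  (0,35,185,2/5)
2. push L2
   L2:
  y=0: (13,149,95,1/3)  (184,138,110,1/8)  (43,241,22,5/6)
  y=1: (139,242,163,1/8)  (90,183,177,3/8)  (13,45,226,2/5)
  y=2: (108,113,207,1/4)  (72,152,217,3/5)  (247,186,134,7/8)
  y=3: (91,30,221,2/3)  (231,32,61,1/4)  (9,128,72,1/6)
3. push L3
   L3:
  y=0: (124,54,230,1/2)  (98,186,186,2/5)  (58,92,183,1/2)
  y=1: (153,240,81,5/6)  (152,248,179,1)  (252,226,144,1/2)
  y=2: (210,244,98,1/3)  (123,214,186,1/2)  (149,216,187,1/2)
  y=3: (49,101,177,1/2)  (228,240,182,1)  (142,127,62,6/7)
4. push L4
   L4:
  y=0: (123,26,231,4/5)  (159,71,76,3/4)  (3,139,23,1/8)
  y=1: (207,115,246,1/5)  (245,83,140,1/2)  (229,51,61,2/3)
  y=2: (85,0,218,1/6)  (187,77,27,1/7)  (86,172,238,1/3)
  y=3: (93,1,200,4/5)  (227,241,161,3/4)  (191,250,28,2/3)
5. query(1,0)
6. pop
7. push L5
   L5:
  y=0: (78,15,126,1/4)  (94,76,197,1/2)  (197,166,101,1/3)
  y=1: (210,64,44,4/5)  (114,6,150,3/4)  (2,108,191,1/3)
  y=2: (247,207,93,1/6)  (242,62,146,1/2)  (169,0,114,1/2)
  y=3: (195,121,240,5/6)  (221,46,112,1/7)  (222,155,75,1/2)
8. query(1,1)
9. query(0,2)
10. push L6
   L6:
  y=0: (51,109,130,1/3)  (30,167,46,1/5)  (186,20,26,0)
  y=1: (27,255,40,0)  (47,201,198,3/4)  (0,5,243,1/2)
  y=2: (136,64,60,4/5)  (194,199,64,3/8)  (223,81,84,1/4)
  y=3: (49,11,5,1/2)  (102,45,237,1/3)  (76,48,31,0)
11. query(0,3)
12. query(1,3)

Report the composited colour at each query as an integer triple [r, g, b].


(1,0) stack=L1,L2,L3,L4; from [0,0,0]:
+L1 (α=2/5) → [0, 16/5, 404/5]
+L2 (α=1/8) → [23, 401/20, 1689/20]
+L3 (α=2/5) → [53, 8643/100, 12507/100]
+L4 (α=3/4) → [265/2, 29943/400, 35307/400]
= [132, 75, 88]

at x=1,y=1 over L1,L2,L3,L5:
after L1 α=2/7: [212/7, 374/7, 306/7]
after L2 α=3/8: [1475/28, 5713/56, 5247/56]
after L3 α=1: [152, 248, 179]
after L5 α=3/4: [247/2, 133/2, 629/4]
rounded: [124, 66, 157]

query (0,2) [L1,L2,L3,L5] — begin 0,0,0
+L1 (α=4/5) → [684/5, 788/5, 788/5]
+L2 (α=1/4) → [648/5, 2929/20, 3399/20]
+L3 (α=1/3) → [782/5, 5369/30, 4379/30]
+L5 (α=1/6) → [343/2, 6611/36, 4937/36]
→ [172, 184, 137]

(0,3) stack=L1,L2,L3,L5,L6; from [0,0,0]:
L1 α=1/3: [115/3, 163/3, 250/3]
L2 α=2/3: [661/9, 343/9, 1576/9]
L3 α=1/2: [551/9, 626/9, 3169/18]
L5 α=5/6: [4663/27, 6071/54, 24769/108]
L6 α=1/2: [2993/27, 6665/108, 25309/216]
= [111, 62, 117]

(1,3) stack=L1,L2,L3,L5,L6; from [0,0,0]:
after L1 α=0: [0, 0, 0]
after L2 α=1/4: [231/4, 8, 61/4]
after L3 α=1: [228, 240, 182]
after L5 α=1/7: [227, 1486/7, 172]
after L6 α=1/3: [556/3, 3287/21, 581/3]
rounded: [185, 157, 194]


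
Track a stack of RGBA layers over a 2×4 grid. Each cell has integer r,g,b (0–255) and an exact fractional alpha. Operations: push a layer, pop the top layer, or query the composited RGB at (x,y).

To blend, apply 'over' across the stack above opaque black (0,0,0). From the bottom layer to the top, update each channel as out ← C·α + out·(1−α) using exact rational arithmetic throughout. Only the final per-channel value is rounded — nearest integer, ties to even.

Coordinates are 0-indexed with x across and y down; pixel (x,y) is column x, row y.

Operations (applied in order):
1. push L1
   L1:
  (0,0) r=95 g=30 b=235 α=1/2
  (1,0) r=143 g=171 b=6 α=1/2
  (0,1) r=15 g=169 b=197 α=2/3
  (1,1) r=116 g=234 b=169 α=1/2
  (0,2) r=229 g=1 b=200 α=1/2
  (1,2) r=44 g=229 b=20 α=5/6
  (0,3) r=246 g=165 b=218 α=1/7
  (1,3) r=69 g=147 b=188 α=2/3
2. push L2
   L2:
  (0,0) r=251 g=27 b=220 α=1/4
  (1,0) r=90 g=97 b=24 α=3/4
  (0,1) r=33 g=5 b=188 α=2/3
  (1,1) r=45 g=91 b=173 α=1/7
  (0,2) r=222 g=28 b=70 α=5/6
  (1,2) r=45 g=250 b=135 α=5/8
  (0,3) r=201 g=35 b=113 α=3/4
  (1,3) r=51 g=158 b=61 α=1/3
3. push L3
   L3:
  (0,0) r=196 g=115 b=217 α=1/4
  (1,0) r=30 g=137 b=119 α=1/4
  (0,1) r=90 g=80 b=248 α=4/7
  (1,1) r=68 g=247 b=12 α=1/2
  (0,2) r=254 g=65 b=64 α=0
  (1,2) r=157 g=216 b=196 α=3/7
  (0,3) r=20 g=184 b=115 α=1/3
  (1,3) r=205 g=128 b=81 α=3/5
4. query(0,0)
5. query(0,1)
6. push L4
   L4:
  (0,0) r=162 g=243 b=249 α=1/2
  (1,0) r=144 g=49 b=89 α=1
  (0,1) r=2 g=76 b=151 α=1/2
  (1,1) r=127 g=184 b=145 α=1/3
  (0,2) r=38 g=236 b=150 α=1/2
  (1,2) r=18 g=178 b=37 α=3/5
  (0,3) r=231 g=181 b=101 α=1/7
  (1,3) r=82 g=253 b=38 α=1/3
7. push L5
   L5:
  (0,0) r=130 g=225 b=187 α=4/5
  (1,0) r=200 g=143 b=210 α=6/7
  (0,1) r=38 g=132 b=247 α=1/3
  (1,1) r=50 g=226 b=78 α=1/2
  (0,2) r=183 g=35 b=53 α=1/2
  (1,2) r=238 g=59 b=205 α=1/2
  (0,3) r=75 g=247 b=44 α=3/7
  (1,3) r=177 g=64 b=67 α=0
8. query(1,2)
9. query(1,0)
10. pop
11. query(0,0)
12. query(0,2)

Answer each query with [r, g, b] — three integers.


(0,0) stack=L1,L2,L3; from [0,0,0]:
+L1 (α=1/2) → [95/2, 15, 235/2]
+L2 (α=1/4) → [787/8, 18, 1145/8]
+L3 (α=1/4) → [3929/32, 169/4, 5171/32]
→ [123, 42, 162]

(0,1) stack=L1,L2,L3; from [0,0,0]:
+L1 (α=2/3) → [10, 338/3, 394/3]
+L2 (α=2/3) → [76/3, 368/9, 1522/9]
+L3 (α=4/7) → [436/7, 1328/21, 4498/21]
→ [62, 63, 214]

(1,2) stack=L1,L2,L3,L4,L5; from [0,0,0]:
after L1 α=5/6: [110/3, 1145/6, 50/3]
after L2 α=5/8: [335/8, 3645/16, 725/8]
after L3 α=3/7: [1277/14, 891/4, 1901/14]
after L4 α=3/5: [331/7, 1959/10, 2678/35]
after L5 α=1/2: [1997/14, 2549/20, 9853/70]
→ [143, 127, 141]

(1,0) stack=L1,L2,L3,L4,L5; from [0,0,0]:
L1 α=1/2: [143/2, 171/2, 3]
L2 α=3/4: [683/8, 753/8, 75/4]
L3 α=1/4: [2289/32, 3355/32, 701/16]
L4 α=1: [144, 49, 89]
L5 α=6/7: [192, 907/7, 1349/7]
→ [192, 130, 193]

at x=0,y=0 over L1,L2,L3,L4:
after L1 α=1/2: [95/2, 15, 235/2]
after L2 α=1/4: [787/8, 18, 1145/8]
after L3 α=1/4: [3929/32, 169/4, 5171/32]
after L4 α=1/2: [9113/64, 1141/8, 13139/64]
= [142, 143, 205]

query (0,2) [L1,L2,L3,L4] — begin 0,0,0
after L1 α=1/2: [229/2, 1/2, 100]
after L2 α=5/6: [2449/12, 281/12, 75]
after L3 α=0: [2449/12, 281/12, 75]
after L4 α=1/2: [2905/24, 3113/24, 225/2]
→ [121, 130, 112]


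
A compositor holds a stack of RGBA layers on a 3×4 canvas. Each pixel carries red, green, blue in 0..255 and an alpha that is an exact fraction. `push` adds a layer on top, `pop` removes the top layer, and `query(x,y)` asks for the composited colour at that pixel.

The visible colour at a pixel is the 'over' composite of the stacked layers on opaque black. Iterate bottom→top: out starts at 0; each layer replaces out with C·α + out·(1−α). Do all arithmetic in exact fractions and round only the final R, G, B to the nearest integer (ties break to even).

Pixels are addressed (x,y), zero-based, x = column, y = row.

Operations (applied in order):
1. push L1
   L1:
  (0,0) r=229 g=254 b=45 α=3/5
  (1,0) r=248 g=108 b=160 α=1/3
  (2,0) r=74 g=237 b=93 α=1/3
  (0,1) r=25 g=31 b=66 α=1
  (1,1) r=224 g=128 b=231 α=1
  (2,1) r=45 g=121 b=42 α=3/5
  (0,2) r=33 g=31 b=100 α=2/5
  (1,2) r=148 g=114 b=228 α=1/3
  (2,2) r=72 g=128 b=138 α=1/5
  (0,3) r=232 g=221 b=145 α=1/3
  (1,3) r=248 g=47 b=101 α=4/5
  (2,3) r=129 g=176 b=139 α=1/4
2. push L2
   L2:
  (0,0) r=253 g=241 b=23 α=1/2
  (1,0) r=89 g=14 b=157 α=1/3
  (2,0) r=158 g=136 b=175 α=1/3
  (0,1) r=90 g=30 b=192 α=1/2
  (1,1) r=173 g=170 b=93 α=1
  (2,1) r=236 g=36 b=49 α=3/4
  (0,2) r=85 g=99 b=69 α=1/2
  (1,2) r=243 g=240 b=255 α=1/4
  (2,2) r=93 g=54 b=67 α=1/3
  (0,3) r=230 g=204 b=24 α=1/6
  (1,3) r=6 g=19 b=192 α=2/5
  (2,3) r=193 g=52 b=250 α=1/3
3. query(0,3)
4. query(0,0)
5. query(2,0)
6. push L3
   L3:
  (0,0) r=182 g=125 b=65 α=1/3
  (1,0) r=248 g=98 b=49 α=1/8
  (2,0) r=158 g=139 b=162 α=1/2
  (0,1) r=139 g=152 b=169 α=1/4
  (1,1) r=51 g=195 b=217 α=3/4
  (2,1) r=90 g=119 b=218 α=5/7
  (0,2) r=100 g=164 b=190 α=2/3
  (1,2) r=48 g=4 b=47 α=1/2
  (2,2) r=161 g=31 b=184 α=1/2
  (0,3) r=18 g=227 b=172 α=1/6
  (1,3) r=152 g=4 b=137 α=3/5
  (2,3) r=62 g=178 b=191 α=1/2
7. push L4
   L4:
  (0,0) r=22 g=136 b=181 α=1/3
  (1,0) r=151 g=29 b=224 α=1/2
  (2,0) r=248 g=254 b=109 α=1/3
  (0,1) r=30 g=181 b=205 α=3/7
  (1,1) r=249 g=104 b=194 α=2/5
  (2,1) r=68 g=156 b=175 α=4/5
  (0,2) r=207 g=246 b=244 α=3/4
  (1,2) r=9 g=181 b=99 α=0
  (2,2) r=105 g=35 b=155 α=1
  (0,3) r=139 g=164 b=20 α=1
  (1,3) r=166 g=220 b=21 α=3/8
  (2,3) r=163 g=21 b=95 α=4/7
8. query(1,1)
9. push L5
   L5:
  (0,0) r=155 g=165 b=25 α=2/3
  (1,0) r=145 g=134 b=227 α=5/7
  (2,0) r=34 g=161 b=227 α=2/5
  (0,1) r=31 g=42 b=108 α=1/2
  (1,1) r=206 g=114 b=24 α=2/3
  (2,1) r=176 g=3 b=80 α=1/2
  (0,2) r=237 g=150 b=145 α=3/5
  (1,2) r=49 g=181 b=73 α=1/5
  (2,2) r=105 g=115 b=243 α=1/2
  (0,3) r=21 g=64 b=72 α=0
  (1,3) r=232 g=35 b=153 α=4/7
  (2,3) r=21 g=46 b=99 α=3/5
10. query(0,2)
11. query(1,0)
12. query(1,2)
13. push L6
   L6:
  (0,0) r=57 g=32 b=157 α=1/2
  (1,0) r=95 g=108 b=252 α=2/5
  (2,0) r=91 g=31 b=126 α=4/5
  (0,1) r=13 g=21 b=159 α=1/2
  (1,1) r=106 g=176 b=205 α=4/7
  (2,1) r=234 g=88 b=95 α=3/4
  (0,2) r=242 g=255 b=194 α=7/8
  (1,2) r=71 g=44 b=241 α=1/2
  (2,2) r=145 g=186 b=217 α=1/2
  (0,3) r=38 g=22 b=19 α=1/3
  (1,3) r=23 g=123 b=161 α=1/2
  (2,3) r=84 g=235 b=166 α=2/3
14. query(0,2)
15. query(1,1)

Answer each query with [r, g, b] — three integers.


query (0,3) [L1,L2] — begin 0,0,0
+L1 (α=1/3) → [232/3, 221/3, 145/3]
+L2 (α=1/6) → [925/9, 1717/18, 797/18]
rounded: [103, 95, 44]

at x=0,y=0 over L1,L2:
+L1 (α=3/5) → [687/5, 762/5, 27]
+L2 (α=1/2) → [976/5, 1967/10, 25]
→ [195, 197, 25]

(2,0) stack=L1,L2; from [0,0,0]:
L1 α=1/3: [74/3, 79, 31]
L2 α=1/3: [622/9, 98, 79]
= [69, 98, 79]

query (1,1) [L1,L2,L3,L4] — begin 0,0,0
after L1 α=1: [224, 128, 231]
after L2 α=1: [173, 170, 93]
after L3 α=3/4: [163/2, 755/4, 186]
after L4 α=2/5: [297/2, 3097/20, 946/5]
= [148, 155, 189]

at x=0,y=2 over L1,L2,L3,L4,L5:
L1 α=2/5: [66/5, 62/5, 40]
L2 α=1/2: [491/10, 557/10, 109/2]
L3 α=2/3: [2491/30, 1279/10, 869/6]
L4 α=3/4: [21121/120, 8659/40, 5261/24]
L5 α=3/5: [63781/300, 17659/100, 10481/60]
→ [213, 177, 175]

at x=1,y=0 over L1,L2,L3,L4,L5:
after L1 α=1/3: [248/3, 36, 160/3]
after L2 α=1/3: [763/9, 86/3, 791/9]
after L3 α=1/8: [7573/72, 112/3, 2989/36]
after L4 α=1/2: [18445/144, 199/6, 11053/72]
after L5 α=5/7: [70645/504, 2209/21, 51913/252]
rounded: [140, 105, 206]

(1,2) stack=L1,L2,L3,L4,L5; from [0,0,0]:
+L1 (α=1/3) → [148/3, 38, 76]
+L2 (α=1/4) → [391/4, 177/2, 483/4]
+L3 (α=1/2) → [583/8, 185/4, 671/8]
+L4 (α=0) → [583/8, 185/4, 671/8]
+L5 (α=1/5) → [681/10, 366/5, 817/10]
rounded: [68, 73, 82]

(0,2) stack=L1,L2,L3,L4,L5,L6; from [0,0,0]:
L1 α=2/5: [66/5, 62/5, 40]
L2 α=1/2: [491/10, 557/10, 109/2]
L3 α=2/3: [2491/30, 1279/10, 869/6]
L4 α=3/4: [21121/120, 8659/40, 5261/24]
L5 α=3/5: [63781/300, 17659/100, 10481/60]
L6 α=7/8: [571981/2400, 196159/800, 91961/480]
rounded: [238, 245, 192]

at x=1,y=1 over L1,L2,L3,L4,L5,L6:
after L1 α=1: [224, 128, 231]
after L2 α=1: [173, 170, 93]
after L3 α=3/4: [163/2, 755/4, 186]
after L4 α=2/5: [297/2, 3097/20, 946/5]
after L5 α=2/3: [1121/6, 7657/60, 1186/15]
after L6 α=4/7: [1969/14, 21737/140, 5286/35]
rounded: [141, 155, 151]


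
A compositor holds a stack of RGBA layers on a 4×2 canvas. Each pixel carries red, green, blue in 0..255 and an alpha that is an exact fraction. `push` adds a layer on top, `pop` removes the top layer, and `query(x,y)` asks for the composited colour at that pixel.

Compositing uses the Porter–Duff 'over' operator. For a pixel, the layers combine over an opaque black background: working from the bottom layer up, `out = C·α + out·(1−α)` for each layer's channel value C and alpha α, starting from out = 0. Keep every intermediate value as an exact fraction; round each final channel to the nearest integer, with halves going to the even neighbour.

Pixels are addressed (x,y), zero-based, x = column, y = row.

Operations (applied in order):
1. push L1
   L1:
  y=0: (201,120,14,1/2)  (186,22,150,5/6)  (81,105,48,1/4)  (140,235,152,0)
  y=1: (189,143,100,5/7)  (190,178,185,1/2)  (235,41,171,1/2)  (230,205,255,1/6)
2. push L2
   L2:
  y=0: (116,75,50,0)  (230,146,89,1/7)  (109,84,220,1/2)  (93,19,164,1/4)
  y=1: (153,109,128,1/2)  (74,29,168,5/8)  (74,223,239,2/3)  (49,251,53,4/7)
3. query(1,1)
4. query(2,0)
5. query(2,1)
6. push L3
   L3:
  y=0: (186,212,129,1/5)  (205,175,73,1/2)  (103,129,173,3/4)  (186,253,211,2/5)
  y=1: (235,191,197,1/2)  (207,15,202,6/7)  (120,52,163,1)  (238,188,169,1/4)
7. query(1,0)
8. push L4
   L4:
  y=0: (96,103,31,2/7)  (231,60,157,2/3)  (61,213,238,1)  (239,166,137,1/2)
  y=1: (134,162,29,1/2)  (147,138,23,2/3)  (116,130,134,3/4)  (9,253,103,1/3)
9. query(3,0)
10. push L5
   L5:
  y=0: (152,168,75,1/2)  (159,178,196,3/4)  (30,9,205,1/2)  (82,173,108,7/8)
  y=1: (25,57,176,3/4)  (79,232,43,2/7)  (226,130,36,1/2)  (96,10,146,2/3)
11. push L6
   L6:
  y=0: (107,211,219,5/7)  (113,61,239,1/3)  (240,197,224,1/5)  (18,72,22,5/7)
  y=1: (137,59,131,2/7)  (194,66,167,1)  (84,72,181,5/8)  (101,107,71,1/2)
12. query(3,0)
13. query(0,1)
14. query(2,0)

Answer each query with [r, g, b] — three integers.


(1,1) stack=L1,L2; from [0,0,0]:
after L1 α=1/2: [95, 89, 185/2]
after L2 α=5/8: [655/8, 103/2, 2235/16]
rounded: [82, 52, 140]

query (2,0) [L1,L2] — begin 0,0,0
after L1 α=1/4: [81/4, 105/4, 12]
after L2 α=1/2: [517/8, 441/8, 116]
= [65, 55, 116]

at x=2,y=1 over L1,L2:
L1 α=1/2: [235/2, 41/2, 171/2]
L2 α=2/3: [177/2, 311/2, 1127/6]
rounded: [88, 156, 188]

query (1,0) [L1,L2,L3] — begin 0,0,0
+L1 (α=5/6) → [155, 55/3, 125]
+L2 (α=1/7) → [1160/7, 256/7, 839/7]
+L3 (α=1/2) → [2595/14, 1481/14, 675/7]
→ [185, 106, 96]

(3,0) stack=L1,L2,L3,L4; from [0,0,0]:
L1 α=0: [0, 0, 0]
L2 α=1/4: [93/4, 19/4, 41]
L3 α=2/5: [1767/20, 2081/20, 109]
L4 α=1/2: [6547/40, 5401/40, 123]
rounded: [164, 135, 123]

(3,0) stack=L1,L2,L3,L4,L5,L6; from [0,0,0]:
after L1 α=0: [0, 0, 0]
after L2 α=1/4: [93/4, 19/4, 41]
after L3 α=2/5: [1767/20, 2081/20, 109]
after L4 α=1/2: [6547/40, 5401/40, 123]
after L5 α=7/8: [29507/320, 53841/320, 879/8]
after L6 α=5/7: [43907/1120, 111441/1120, 1319/28]
rounded: [39, 100, 47]

at x=0,y=1 over L1,L2,L3,L4,L5,L6:
+L1 (α=5/7) → [135, 715/7, 500/7]
+L2 (α=1/2) → [144, 739/7, 698/7]
+L3 (α=1/2) → [379/2, 1038/7, 2077/14]
+L4 (α=1/2) → [647/4, 1086/7, 2483/28]
+L5 (α=3/4) → [947/16, 2283/28, 17267/112]
+L6 (α=2/7) → [9119/112, 14719/196, 115679/784]
rounded: [81, 75, 148]

query (2,0) [L1,L2,L3,L4,L5,L6] — begin 0,0,0
+L1 (α=1/4) → [81/4, 105/4, 12]
+L2 (α=1/2) → [517/8, 441/8, 116]
+L3 (α=3/4) → [2989/32, 3537/32, 635/4]
+L4 (α=1) → [61, 213, 238]
+L5 (α=1/2) → [91/2, 111, 443/2]
+L6 (α=1/5) → [422/5, 641/5, 222]
= [84, 128, 222]


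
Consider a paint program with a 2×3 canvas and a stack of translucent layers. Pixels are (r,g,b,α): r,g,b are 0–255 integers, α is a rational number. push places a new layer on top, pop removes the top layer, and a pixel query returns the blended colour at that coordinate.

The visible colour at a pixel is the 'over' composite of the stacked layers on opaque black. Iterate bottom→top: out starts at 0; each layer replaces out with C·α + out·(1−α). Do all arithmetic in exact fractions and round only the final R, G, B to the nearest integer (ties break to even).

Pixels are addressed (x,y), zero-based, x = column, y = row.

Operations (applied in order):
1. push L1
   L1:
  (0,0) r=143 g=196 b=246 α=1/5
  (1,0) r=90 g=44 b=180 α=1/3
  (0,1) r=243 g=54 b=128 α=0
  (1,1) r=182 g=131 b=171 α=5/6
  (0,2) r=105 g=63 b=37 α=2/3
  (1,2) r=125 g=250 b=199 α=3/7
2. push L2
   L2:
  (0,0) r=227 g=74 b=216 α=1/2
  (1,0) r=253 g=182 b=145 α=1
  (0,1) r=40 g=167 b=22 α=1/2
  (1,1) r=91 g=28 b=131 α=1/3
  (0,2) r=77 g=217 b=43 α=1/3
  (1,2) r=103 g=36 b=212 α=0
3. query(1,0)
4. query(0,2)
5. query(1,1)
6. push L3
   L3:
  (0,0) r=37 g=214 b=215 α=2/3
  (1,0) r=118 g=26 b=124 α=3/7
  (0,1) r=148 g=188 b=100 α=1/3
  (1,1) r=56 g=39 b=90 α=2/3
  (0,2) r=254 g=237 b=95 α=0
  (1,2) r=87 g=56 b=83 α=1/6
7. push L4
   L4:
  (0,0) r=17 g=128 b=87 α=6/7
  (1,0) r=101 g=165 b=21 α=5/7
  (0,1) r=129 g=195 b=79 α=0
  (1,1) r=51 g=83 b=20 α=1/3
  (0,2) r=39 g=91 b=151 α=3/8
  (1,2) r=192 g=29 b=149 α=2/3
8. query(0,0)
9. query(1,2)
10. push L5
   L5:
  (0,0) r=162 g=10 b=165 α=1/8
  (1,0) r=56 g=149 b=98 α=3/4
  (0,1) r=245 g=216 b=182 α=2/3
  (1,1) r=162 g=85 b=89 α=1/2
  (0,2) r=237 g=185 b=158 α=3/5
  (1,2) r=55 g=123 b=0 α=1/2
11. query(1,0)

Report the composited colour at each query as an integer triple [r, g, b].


at x=1,y=0 over L1,L2:
L1 α=1/3: [30, 44/3, 60]
L2 α=1: [253, 182, 145]
→ [253, 182, 145]

(0,2) stack=L1,L2; from [0,0,0]:
after L1 α=2/3: [70, 42, 74/3]
after L2 α=1/3: [217/3, 301/3, 277/9]
= [72, 100, 31]

at x=1,y=1 over L1,L2:
+L1 (α=5/6) → [455/3, 655/6, 285/2]
+L2 (α=1/3) → [1183/9, 739/9, 416/3]
→ [131, 82, 139]

at x=0,y=0 over L1,L2,L3,L4:
L1 α=1/5: [143/5, 196/5, 246/5]
L2 α=1/2: [639/5, 283/5, 663/5]
L3 α=2/3: [1009/15, 2423/15, 2813/15]
L4 α=6/7: [2539/105, 13943/105, 10643/105]
→ [24, 133, 101]

(1,2) stack=L1,L2,L3,L4; from [0,0,0]:
+L1 (α=3/7) → [375/7, 750/7, 597/7]
+L2 (α=0) → [375/7, 750/7, 597/7]
+L3 (α=1/6) → [414/7, 2071/21, 1783/21]
+L4 (α=2/3) → [1034/7, 3289/63, 8041/63]
rounded: [148, 52, 128]

at x=1,y=0 over L1,L2,L3,L4,L5:
L1 α=1/3: [30, 44/3, 60]
L2 α=1: [253, 182, 145]
L3 α=3/7: [1366/7, 806/7, 136]
L4 α=5/7: [6267/49, 7387/49, 377/7]
L5 α=3/4: [14499/196, 14645/98, 2435/28]
= [74, 149, 87]


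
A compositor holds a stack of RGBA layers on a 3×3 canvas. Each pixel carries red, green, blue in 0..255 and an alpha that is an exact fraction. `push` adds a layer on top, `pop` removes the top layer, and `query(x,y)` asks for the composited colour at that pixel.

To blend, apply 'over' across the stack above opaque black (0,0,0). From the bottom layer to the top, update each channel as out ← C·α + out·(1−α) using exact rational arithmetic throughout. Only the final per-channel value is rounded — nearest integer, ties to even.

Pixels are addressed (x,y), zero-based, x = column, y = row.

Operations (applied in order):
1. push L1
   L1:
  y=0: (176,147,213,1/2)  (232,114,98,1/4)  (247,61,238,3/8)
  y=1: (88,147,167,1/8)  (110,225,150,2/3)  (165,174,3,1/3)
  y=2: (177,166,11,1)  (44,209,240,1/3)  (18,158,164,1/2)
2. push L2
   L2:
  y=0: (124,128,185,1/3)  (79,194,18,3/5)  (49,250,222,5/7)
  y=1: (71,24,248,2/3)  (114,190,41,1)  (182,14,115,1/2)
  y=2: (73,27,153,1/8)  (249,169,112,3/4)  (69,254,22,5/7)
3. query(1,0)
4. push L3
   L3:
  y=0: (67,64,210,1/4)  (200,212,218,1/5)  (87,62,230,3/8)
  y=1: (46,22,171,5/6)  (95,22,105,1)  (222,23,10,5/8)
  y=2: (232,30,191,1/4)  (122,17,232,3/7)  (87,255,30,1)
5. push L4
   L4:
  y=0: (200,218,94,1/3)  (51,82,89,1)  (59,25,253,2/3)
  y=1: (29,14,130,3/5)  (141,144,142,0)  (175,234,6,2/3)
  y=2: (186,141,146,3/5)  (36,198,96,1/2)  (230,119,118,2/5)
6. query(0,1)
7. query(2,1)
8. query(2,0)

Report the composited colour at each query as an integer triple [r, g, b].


query (1,0) [L1,L2] — begin 0,0,0
after L1 α=1/4: [58, 57/2, 49/2]
after L2 α=3/5: [353/5, 639/5, 103/5]
rounded: [71, 128, 21]

query (0,1) [L1,L2,L3,L4] — begin 0,0,0
after L1 α=1/8: [11, 147/8, 167/8]
after L2 α=2/3: [51, 177/8, 4135/24]
after L3 α=5/6: [281/6, 1057/48, 24655/144]
after L4 α=3/5: [542/15, 413/24, 10547/72]
→ [36, 17, 146]

at x=2,y=1 over L1,L2,L3,L4:
+L1 (α=1/3) → [55, 58, 1]
+L2 (α=1/2) → [237/2, 36, 58]
+L3 (α=5/8) → [2931/16, 223/8, 28]
+L4 (α=2/3) → [8531/48, 3967/24, 40/3]
→ [178, 165, 13]

(2,0) stack=L1,L2,L3,L4; from [0,0,0]:
+L1 (α=3/8) → [741/8, 183/8, 357/4]
+L2 (α=5/7) → [1721/28, 5183/28, 2577/14]
+L3 (α=3/8) → [15913/224, 31123/224, 22545/112]
+L4 (α=2/3) → [14115/224, 42323/672, 79217/336]
→ [63, 63, 236]


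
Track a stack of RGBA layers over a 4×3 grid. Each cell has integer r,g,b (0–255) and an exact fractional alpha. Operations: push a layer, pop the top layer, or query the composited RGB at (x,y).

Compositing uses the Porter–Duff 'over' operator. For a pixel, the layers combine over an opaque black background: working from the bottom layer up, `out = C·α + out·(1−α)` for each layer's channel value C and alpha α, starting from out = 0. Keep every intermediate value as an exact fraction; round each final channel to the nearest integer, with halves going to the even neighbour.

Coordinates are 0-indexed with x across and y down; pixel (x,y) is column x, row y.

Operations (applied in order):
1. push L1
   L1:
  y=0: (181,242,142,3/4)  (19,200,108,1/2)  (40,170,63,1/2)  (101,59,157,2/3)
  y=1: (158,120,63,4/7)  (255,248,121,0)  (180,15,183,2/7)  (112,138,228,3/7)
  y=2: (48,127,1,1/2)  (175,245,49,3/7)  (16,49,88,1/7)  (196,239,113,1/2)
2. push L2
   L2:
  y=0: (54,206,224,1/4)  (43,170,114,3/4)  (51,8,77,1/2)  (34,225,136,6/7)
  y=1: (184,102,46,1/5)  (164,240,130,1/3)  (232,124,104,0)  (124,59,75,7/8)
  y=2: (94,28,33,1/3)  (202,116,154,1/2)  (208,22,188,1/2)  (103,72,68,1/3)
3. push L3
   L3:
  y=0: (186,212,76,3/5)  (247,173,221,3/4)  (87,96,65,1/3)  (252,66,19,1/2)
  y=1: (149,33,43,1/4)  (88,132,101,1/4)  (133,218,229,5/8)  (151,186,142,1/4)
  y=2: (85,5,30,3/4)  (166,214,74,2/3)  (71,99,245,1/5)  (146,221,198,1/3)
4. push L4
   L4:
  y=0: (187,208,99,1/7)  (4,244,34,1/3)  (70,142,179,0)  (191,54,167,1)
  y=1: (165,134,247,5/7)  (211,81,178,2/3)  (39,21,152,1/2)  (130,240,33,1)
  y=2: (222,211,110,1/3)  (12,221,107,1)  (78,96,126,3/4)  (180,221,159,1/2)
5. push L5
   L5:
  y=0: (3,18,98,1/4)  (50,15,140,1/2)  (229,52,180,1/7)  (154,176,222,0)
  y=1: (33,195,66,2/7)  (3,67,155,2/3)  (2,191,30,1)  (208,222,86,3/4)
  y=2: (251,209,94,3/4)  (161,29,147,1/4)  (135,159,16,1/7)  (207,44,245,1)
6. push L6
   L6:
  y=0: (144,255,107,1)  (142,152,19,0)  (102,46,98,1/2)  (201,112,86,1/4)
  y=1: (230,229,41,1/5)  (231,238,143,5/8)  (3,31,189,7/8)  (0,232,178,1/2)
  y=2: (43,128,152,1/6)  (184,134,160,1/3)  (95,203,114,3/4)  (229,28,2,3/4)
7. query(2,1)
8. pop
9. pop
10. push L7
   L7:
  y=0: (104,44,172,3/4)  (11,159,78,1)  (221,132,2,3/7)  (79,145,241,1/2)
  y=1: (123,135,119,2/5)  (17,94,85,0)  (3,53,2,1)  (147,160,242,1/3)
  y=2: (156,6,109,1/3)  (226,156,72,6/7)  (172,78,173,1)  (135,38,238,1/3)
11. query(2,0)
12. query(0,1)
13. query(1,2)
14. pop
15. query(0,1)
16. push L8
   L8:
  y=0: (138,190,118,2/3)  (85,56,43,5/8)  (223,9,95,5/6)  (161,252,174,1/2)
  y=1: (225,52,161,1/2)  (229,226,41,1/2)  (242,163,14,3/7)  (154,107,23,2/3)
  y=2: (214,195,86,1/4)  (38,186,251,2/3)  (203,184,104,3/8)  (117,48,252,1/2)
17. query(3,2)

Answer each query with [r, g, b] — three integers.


at x=2,y=1 over L1,L2,L3,L4,L5,L6:
L1 α=2/7: [360/7, 30/7, 366/7]
L2 α=0: [360/7, 30/7, 366/7]
L3 α=5/8: [5735/56, 965/7, 9113/56]
L4 α=1/2: [7919/112, 556/7, 17625/112]
L5 α=1: [2, 191, 30]
L6 α=7/8: [23/8, 51, 1353/8]
= [3, 51, 169]

query (2,0) [L1,L2,L3,L4,L7] — begin 0,0,0
+L1 (α=1/2) → [20, 85, 63/2]
+L2 (α=1/2) → [71/2, 93/2, 217/4]
+L3 (α=1/3) → [158/3, 63, 347/6]
+L4 (α=0) → [158/3, 63, 347/6]
+L7 (α=3/7) → [2621/21, 648/7, 712/21]
→ [125, 93, 34]

(0,1) stack=L1,L2,L3,L4,L7; from [0,0,0]:
+L1 (α=4/7) → [632/7, 480/7, 36]
+L2 (α=1/5) → [3816/35, 2634/35, 38]
+L3 (α=1/4) → [16663/140, 9057/140, 157/4]
+L4 (α=5/7) → [74413/490, 55957/490, 2627/14]
+L7 (α=2/5) → [343779/2450, 300171/2450, 11213/70]
→ [140, 123, 160]

(1,2) stack=L1,L2,L3,L4,L7; from [0,0,0]:
L1 α=3/7: [75, 105, 21]
L2 α=1/2: [277/2, 221/2, 175/2]
L3 α=2/3: [941/6, 359/2, 157/2]
L4 α=1: [12, 221, 107]
L7 α=6/7: [1368/7, 1157/7, 77]
= [195, 165, 77]

query (0,1) [L1,L2,L3,L4] — begin 0,0,0
after L1 α=4/7: [632/7, 480/7, 36]
after L2 α=1/5: [3816/35, 2634/35, 38]
after L3 α=1/4: [16663/140, 9057/140, 157/4]
after L4 α=5/7: [74413/490, 55957/490, 2627/14]
→ [152, 114, 188]

query (3,2) [L1,L2,L3,L4,L8] — begin 0,0,0
L1 α=1/2: [98, 239/2, 113/2]
L2 α=1/3: [299/3, 311/3, 181/3]
L3 α=1/3: [1036/9, 1285/9, 956/9]
L4 α=1/2: [1328/9, 1637/9, 2387/18]
L8 α=1/2: [2381/18, 2069/18, 6923/36]
= [132, 115, 192]


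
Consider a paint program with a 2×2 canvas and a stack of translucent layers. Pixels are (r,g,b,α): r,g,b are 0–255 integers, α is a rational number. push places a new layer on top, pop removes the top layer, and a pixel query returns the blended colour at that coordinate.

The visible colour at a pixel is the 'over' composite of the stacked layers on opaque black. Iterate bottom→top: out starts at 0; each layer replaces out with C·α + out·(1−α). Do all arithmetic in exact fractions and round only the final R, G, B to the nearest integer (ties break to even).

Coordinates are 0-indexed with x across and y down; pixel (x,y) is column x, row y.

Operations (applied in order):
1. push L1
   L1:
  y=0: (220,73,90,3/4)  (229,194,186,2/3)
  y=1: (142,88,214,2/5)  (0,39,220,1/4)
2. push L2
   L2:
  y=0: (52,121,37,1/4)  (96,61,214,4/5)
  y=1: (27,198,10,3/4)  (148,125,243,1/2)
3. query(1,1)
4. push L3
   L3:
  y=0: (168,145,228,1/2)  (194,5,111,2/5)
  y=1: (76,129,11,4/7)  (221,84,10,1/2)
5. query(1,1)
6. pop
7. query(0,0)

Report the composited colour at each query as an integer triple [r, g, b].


query (1,1) [L1,L2] — begin 0,0,0
L1 α=1/4: [0, 39/4, 55]
L2 α=1/2: [74, 539/8, 149]
rounded: [74, 67, 149]

query (1,1) [L1,L2,L3] — begin 0,0,0
after L1 α=1/4: [0, 39/4, 55]
after L2 α=1/2: [74, 539/8, 149]
after L3 α=1/2: [295/2, 1211/16, 159/2]
rounded: [148, 76, 80]

query (0,0) [L1,L2] — begin 0,0,0
+L1 (α=3/4) → [165, 219/4, 135/2]
+L2 (α=1/4) → [547/4, 1141/16, 479/8]
→ [137, 71, 60]


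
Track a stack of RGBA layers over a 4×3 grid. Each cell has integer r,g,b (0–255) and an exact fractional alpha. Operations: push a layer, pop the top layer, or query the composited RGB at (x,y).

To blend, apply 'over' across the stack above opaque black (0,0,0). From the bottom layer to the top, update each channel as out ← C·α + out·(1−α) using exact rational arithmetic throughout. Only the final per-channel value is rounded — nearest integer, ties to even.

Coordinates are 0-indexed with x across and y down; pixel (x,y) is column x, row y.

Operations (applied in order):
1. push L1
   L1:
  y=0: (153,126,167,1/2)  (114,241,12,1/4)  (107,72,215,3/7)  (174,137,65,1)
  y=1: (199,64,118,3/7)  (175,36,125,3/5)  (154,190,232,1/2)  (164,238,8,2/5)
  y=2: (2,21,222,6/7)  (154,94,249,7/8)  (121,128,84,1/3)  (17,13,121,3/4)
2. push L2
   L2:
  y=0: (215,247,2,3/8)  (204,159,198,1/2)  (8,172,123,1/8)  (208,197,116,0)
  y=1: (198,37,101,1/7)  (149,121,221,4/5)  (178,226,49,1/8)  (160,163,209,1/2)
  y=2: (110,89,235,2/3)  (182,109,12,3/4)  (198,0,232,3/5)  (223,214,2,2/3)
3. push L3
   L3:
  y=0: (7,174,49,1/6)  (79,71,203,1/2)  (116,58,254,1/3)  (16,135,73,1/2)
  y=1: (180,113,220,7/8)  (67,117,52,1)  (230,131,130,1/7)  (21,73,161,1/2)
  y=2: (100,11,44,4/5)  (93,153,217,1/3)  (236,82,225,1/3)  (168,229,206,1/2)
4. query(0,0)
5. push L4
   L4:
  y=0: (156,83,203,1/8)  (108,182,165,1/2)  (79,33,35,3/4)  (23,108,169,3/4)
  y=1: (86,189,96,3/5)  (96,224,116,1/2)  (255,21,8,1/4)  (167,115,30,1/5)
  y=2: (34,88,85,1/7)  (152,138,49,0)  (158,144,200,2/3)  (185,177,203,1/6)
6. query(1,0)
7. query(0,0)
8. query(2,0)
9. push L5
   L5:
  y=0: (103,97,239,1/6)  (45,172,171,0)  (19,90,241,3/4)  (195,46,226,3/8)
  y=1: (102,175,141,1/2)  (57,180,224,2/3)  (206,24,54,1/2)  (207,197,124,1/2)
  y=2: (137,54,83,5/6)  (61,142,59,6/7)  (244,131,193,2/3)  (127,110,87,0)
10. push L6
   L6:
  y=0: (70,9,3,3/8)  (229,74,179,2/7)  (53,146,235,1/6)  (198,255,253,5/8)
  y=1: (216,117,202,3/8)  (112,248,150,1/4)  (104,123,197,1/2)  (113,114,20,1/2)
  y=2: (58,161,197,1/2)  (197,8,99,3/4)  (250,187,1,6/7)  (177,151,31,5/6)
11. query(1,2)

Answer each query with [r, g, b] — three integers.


at x=0,y=0 over L1,L2,L3:
+L1 (α=1/2) → [153/2, 63, 167/2]
+L2 (α=3/8) → [2055/16, 132, 847/16]
+L3 (α=1/6) → [10387/96, 139, 1673/32]
→ [108, 139, 52]

at x=1,y=0 over L1,L2,L3,L4:
+L1 (α=1/4) → [57/2, 241/4, 3]
+L2 (α=1/2) → [465/4, 877/8, 201/2]
+L3 (α=1/2) → [781/8, 1445/16, 607/4]
+L4 (α=1/2) → [1645/16, 4357/32, 1267/8]
rounded: [103, 136, 158]

query (0,0) [L1,L2,L3,L4] — begin 0,0,0
+L1 (α=1/2) → [153/2, 63, 167/2]
+L2 (α=3/8) → [2055/16, 132, 847/16]
+L3 (α=1/6) → [10387/96, 139, 1673/32]
+L4 (α=1/8) → [87685/768, 132, 18207/256]
= [114, 132, 71]

(2,0) stack=L1,L2,L3,L4; from [0,0,0]:
L1 α=3/7: [321/7, 216/7, 645/7]
L2 α=1/8: [329/8, 97/2, 96]
L3 α=1/3: [793/12, 155/3, 446/3]
L4 α=3/4: [3637/48, 113/3, 761/12]
= [76, 38, 63]

at x=1,y=2 over L1,L2,L3,L4,L5,L6:
L1 α=7/8: [539/4, 329/4, 1743/8]
L2 α=3/4: [2723/16, 1637/16, 2031/32]
L3 α=1/3: [3467/24, 2861/24, 5503/48]
L4 α=0: [3467/24, 2861/24, 5503/48]
L5 α=6/7: [12251/168, 23309/168, 22495/336]
L6 α=3/4: [111539/672, 27341/672, 122287/1344]
rounded: [166, 41, 91]


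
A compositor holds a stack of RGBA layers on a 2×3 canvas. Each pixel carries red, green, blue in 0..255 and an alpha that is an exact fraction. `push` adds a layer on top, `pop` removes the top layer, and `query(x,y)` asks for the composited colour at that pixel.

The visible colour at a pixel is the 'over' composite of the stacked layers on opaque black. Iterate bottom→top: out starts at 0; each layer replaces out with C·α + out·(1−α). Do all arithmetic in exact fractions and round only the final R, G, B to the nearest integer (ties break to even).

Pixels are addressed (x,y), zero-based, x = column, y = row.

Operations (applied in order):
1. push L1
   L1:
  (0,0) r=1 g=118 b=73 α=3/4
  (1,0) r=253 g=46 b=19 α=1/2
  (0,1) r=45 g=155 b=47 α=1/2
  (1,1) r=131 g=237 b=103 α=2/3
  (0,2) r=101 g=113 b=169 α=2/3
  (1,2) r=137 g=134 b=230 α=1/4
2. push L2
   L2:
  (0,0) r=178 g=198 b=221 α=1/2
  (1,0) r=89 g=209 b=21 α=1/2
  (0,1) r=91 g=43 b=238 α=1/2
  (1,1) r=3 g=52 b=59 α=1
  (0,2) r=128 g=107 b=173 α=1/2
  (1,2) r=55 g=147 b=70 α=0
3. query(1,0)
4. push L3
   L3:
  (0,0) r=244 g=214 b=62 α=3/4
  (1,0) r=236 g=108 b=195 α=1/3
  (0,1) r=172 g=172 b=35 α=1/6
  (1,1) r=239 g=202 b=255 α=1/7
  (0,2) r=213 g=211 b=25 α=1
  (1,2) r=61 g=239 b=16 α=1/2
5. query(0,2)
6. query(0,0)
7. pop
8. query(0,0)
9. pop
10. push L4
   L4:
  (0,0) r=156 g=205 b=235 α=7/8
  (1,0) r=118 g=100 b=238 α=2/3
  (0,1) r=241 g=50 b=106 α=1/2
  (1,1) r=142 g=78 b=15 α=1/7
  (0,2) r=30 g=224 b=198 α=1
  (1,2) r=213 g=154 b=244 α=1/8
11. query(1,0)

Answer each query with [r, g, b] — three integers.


query (1,0) [L1,L2] — begin 0,0,0
L1 α=1/2: [253/2, 23, 19/2]
L2 α=1/2: [431/4, 116, 61/4]
= [108, 116, 15]

at x=0,y=2 over L1,L2,L3:
+L1 (α=2/3) → [202/3, 226/3, 338/3]
+L2 (α=1/2) → [293/3, 547/6, 857/6]
+L3 (α=1) → [213, 211, 25]
= [213, 211, 25]

query (0,0) [L1,L2,L3] — begin 0,0,0
+L1 (α=3/4) → [3/4, 177/2, 219/4]
+L2 (α=1/2) → [715/8, 573/4, 1103/8]
+L3 (α=3/4) → [6571/32, 3141/16, 2591/32]
rounded: [205, 196, 81]

at x=0,y=0 over L1,L2:
after L1 α=3/4: [3/4, 177/2, 219/4]
after L2 α=1/2: [715/8, 573/4, 1103/8]
rounded: [89, 143, 138]

query (1,0) [L1,L4] — begin 0,0,0
+L1 (α=1/2) → [253/2, 23, 19/2]
+L4 (α=2/3) → [725/6, 223/3, 971/6]
= [121, 74, 162]


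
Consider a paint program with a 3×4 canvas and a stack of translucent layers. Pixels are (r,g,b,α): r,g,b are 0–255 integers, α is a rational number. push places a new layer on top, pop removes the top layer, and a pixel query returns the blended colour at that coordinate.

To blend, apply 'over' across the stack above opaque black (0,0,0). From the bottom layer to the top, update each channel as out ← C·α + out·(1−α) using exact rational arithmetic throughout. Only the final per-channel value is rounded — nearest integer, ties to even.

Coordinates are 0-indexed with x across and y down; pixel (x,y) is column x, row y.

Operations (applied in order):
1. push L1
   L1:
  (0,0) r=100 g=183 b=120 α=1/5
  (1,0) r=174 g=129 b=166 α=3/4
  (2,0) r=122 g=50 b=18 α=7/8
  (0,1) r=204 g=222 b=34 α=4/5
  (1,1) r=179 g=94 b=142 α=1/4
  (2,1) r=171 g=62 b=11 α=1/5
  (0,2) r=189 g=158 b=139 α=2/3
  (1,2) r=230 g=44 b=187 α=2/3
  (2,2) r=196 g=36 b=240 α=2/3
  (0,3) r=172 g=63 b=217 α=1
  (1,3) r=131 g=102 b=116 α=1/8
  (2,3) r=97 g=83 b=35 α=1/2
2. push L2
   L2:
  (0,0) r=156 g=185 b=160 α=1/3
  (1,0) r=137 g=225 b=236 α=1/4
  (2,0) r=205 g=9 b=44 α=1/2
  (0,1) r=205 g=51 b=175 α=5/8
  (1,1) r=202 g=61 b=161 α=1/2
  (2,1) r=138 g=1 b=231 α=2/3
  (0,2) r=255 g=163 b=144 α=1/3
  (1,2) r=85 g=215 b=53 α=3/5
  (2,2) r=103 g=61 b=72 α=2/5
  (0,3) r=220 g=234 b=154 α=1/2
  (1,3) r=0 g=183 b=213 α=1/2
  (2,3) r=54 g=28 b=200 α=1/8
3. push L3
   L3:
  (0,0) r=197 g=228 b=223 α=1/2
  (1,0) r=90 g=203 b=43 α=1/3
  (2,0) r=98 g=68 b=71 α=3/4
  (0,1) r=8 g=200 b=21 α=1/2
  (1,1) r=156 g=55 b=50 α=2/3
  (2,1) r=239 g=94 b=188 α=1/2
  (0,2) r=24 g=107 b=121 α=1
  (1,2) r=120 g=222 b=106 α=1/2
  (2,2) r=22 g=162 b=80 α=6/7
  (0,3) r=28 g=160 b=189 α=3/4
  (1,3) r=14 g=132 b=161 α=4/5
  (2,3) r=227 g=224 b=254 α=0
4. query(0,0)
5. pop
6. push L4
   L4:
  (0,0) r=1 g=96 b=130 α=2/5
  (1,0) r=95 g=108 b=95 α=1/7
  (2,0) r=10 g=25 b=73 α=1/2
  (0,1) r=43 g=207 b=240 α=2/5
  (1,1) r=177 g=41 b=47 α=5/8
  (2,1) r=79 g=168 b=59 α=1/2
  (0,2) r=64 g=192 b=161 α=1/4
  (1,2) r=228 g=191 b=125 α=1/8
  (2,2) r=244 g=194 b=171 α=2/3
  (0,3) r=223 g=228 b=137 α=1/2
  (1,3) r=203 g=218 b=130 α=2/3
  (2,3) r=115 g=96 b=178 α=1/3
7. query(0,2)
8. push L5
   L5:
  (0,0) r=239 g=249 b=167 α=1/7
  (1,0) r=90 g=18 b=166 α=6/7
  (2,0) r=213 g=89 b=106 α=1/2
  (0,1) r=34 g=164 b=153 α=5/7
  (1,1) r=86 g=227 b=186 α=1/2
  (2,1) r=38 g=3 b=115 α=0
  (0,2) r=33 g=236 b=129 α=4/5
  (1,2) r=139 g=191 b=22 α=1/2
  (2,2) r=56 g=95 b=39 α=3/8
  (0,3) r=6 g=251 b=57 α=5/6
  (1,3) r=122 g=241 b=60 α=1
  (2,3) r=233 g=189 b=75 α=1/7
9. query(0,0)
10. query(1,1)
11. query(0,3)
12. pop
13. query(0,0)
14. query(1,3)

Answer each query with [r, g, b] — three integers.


query (0,0) [L1,L2,L3] — begin 0,0,0
L1 α=1/5: [20, 183/5, 24]
L2 α=1/3: [196/3, 1291/15, 208/3]
L3 α=1/2: [787/6, 4711/30, 877/6]
→ [131, 157, 146]

at x=0,y=2 over L1,L2,L4:
after L1 α=2/3: [126, 316/3, 278/3]
after L2 α=1/3: [169, 1121/9, 988/9]
after L4 α=1/4: [571/4, 1697/12, 1471/12]
rounded: [143, 141, 123]

at x=0,y=0 over L1,L2,L4,L5:
L1 α=1/5: [20, 183/5, 24]
L2 α=1/3: [196/3, 1291/15, 208/3]
L4 α=2/5: [198/5, 2251/25, 468/5]
L5 α=1/7: [2383/35, 19731/175, 3643/35]
= [68, 113, 104]

at x=1,y=1 over L1,L2,L4,L5:
after L1 α=1/4: [179/4, 47/2, 71/2]
after L2 α=1/2: [987/8, 169/4, 393/4]
after L4 α=5/8: [10041/64, 1327/32, 2119/32]
after L5 α=1/2: [15545/128, 8591/64, 8071/64]
rounded: [121, 134, 126]

(0,3) stack=L1,L2,L4,L5; from [0,0,0]:
after L1 α=1: [172, 63, 217]
after L2 α=1/2: [196, 297/2, 371/2]
after L4 α=1/2: [419/2, 753/4, 645/4]
after L5 α=5/6: [479/12, 5773/24, 595/8]
rounded: [40, 241, 74]

query (0,0) [L1,L2,L4] — begin 0,0,0
after L1 α=1/5: [20, 183/5, 24]
after L2 α=1/3: [196/3, 1291/15, 208/3]
after L4 α=2/5: [198/5, 2251/25, 468/5]
→ [40, 90, 94]

(1,3) stack=L1,L2,L4; from [0,0,0]:
+L1 (α=1/8) → [131/8, 51/4, 29/2]
+L2 (α=1/2) → [131/16, 783/8, 455/4]
+L4 (α=2/3) → [2209/16, 4271/24, 1495/12]
rounded: [138, 178, 125]


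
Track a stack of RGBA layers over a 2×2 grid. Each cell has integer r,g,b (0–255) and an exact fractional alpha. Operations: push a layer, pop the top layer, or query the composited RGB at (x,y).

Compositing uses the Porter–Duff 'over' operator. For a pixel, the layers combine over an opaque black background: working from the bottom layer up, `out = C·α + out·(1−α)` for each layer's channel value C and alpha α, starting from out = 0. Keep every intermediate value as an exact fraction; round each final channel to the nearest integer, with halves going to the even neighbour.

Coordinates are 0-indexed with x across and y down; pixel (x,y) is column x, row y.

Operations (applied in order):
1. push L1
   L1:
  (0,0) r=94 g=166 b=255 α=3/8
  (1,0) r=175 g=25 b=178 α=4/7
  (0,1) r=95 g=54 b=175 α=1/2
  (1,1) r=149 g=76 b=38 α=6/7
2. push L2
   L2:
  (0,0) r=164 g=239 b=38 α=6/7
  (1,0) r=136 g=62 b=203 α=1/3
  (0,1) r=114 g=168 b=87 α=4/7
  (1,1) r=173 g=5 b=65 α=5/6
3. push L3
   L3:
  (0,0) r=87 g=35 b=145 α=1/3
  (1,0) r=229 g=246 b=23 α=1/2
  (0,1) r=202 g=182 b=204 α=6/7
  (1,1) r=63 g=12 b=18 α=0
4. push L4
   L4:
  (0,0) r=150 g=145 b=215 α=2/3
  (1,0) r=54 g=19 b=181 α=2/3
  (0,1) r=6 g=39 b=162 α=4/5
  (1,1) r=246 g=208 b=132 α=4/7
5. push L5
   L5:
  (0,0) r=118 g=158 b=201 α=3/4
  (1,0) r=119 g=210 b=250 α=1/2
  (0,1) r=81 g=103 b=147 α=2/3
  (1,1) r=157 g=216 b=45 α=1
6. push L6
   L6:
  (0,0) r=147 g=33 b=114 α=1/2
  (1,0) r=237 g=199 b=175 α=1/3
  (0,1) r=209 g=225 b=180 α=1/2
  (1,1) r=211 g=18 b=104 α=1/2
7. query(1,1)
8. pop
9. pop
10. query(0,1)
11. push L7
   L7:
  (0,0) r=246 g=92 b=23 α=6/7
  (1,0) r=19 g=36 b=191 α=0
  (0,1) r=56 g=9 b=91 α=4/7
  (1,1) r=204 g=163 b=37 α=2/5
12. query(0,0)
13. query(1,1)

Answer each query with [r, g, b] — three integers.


query (1,1) [L1,L2,L3,L4,L5,L6] — begin 0,0,0
after L1 α=6/7: [894/7, 456/7, 228/7]
after L2 α=5/6: [6949/42, 631/42, 2503/42]
after L3 α=0: [6949/42, 631/42, 2503/42]
after L4 α=4/7: [20725/98, 12279/98, 9895/98]
after L5 α=1: [157, 216, 45]
after L6 α=1/2: [184, 117, 149/2]
rounded: [184, 117, 74]

at x=0,y=1 over L1,L2,L3,L4:
L1 α=1/2: [95/2, 27, 175/2]
L2 α=4/7: [171/2, 753/7, 1221/14]
L3 α=6/7: [2595/14, 8397/49, 18357/98]
L4 α=4/5: [2931/70, 16041/245, 81861/490]
→ [42, 65, 167]

query (0,0) [L1,L2,L3,L4,L7] — begin 0,0,0
+L1 (α=3/8) → [141/4, 249/4, 765/8]
+L2 (α=6/7) → [4077/28, 855/4, 2589/56]
+L3 (α=1/3) → [1765/14, 925/6, 6649/84]
+L4 (α=2/3) → [5965/42, 2665/18, 42769/252]
+L7 (α=6/7) → [67957/294, 12601/126, 77545/1764]
= [231, 100, 44]

(1,1) stack=L1,L2,L3,L4,L7; from [0,0,0]:
+L1 (α=6/7) → [894/7, 456/7, 228/7]
+L2 (α=5/6) → [6949/42, 631/42, 2503/42]
+L3 (α=0) → [6949/42, 631/42, 2503/42]
+L4 (α=4/7) → [20725/98, 12279/98, 9895/98]
+L7 (α=2/5) → [102159/490, 13757/98, 36937/490]
rounded: [208, 140, 75]
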